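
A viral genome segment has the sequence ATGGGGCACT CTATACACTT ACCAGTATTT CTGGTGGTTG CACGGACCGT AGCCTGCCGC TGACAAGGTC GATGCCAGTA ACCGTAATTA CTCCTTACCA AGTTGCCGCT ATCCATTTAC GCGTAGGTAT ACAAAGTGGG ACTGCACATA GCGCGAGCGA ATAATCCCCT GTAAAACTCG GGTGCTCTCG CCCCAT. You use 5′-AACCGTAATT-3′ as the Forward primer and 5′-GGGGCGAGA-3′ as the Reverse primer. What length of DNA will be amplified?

115 bp

The forward primer matches the template at positions 80–89.
Taking the reverse complement of GGGGCGAGA gives TCTCGCCCC, found at positions 186–194 on the template; the primer anneals here to the top strand with its 3' end pointing upstream.
Product length = (reverse-primer end) − (forward-primer start) + 1 = 194 − 80 + 1 = 115 bp.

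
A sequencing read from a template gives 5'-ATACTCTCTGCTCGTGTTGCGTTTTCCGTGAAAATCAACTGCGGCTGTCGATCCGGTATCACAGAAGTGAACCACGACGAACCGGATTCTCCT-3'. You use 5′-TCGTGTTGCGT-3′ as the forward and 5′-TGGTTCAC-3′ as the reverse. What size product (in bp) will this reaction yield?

The forward primer matches the template at positions 12–22.
Taking the reverse complement of TGGTTCAC gives GTGAACCA, found at positions 67–74 on the template; the primer anneals here to the top strand with its 3' end pointing upstream.
Amplicon spans positions 12–74: 63 bp.

63 bp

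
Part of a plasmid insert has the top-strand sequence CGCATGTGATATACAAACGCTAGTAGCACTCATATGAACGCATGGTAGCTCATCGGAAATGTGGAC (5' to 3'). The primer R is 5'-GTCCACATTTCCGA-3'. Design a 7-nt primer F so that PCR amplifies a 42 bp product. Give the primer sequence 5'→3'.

5'-AGCACTC-3'

The reverse primer's reverse complement TCGGAAATGTGGAC matches the template at positions 53–66, so the product ends at position 66.
A 42 bp product then starts at position 66 − 42 + 1 = 25.
The forward primer is identical to the top strand there: AGCACTC.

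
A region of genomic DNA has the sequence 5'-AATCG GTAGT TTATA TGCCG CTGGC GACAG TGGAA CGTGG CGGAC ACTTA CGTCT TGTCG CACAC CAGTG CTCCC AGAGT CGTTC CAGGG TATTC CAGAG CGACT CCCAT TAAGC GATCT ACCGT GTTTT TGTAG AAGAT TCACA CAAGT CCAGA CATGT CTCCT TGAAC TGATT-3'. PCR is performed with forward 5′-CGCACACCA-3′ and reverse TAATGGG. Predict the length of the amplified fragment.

54 bp

The forward primer matches the template at positions 59–67.
The reverse primer's reverse complement is CCCATTA, which matches the template at positions 106–112.
Product length = (reverse-primer end) − (forward-primer start) + 1 = 112 − 59 + 1 = 54 bp.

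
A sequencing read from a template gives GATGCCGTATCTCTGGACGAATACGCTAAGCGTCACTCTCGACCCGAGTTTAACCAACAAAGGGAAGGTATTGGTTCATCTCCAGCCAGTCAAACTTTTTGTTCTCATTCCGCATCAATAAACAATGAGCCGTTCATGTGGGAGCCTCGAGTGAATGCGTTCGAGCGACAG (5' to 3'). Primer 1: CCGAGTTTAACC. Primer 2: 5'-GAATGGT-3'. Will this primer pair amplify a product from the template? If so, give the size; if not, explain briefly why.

Primer 2 (GAATGGT) does not match the top strand, and its reverse complement ACCATTC does not match either.
With no annealing site for primer 2, no amplification occurs.

No product — primer 2 has no binding site in the template.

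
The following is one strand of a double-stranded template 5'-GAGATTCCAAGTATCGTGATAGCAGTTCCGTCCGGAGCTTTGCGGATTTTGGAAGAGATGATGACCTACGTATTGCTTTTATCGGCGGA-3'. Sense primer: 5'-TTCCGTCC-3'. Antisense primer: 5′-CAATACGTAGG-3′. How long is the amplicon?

50 bp

The forward primer matches the template at positions 26–33.
Taking the reverse complement of CAATACGTAGG gives CCTACGTATTG, found at positions 65–75 on the template; the primer anneals here to the top strand with its 3' end pointing upstream.
Amplicon spans positions 26–75: 50 bp.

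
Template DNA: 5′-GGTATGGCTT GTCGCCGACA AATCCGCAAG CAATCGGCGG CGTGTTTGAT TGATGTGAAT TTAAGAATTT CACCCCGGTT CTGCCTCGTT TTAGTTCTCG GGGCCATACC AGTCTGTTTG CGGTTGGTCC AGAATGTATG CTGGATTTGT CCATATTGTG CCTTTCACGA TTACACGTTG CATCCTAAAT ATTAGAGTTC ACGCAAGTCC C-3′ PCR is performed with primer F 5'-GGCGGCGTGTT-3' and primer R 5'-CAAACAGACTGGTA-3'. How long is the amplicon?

The forward primer matches the template at positions 36–46.
The reverse primer's reverse complement is TACCAGTCTGTTTG, which matches the template at positions 107–120.
The product runs from position 36 to position 120, so its length is 120 − 36 + 1 = 85 bp.

85 bp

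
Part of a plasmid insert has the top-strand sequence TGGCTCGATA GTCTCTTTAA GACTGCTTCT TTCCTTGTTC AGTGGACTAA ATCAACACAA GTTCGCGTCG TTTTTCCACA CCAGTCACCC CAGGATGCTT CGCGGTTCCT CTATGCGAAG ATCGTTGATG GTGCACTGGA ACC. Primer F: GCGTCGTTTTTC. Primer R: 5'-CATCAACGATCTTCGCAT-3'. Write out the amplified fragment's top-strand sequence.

5'-GCGTCGTTTTTCCACACCAGTCACCCCAGGATGCTTCGCGGTTCCTCTATGCGAAGATCGTTGATG-3'

Scanning the template, GCGTCGTTTTTC occurs at positions 65–76; this primer anneals to the bottom strand there with its 3' end pointing downstream.
Taking the reverse complement of CATCAACGATCTTCGCAT gives ATGCGAAGATCGTTGATG, found at positions 113–130 on the template; the primer anneals here to the top strand with its 3' end pointing upstream.
The product is the template from position 65 through 130 (66 bp).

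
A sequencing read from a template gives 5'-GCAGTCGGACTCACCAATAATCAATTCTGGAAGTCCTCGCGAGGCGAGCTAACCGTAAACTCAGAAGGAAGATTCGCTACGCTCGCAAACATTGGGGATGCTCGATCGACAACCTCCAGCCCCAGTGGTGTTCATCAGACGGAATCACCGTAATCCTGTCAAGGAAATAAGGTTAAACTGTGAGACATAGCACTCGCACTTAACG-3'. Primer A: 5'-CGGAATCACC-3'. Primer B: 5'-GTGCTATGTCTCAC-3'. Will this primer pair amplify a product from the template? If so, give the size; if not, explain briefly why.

Yes — a 54 bp product.

Primer A (CGGAATCACC) matches the top strand at positions 140–149; it acts as a forward primer.
Primer B's reverse complement is GTGAGACATAGCAC, matching the top strand at positions 180–193; it acts as a reverse primer.
The 3' ends face each other across positions 140–193, giving a 54 bp product.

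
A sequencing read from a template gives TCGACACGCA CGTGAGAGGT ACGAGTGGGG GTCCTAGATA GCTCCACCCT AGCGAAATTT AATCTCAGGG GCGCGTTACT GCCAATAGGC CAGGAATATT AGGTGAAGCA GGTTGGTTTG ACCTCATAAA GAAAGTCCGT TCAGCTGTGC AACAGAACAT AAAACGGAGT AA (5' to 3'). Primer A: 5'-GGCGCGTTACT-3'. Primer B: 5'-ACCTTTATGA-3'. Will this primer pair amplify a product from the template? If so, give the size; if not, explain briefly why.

Primer B (ACCTTTATGA) does not match the top strand, and its reverse complement TCATAAAGGT does not match either.
With no annealing site for primer B, no amplification occurs.

No product — primer B has no binding site in the template.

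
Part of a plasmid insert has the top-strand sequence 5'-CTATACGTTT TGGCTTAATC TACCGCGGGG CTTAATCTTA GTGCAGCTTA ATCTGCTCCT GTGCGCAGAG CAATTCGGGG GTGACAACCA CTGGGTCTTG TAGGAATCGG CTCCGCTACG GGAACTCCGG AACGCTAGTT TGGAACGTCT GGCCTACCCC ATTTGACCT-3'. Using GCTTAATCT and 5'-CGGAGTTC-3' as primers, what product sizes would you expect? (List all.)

The forward primer GCTTAATCT matches the top strand at positions 13–21, 30–38, 46–54.
The reverse primer's reverse complement is GAACTCCG, matching at positions 122–129.
Each forward site pairs with the reverse site to give a product ending at position 129: sizes 117, 100, 84 bp.

117 bp, 100 bp, 84 bp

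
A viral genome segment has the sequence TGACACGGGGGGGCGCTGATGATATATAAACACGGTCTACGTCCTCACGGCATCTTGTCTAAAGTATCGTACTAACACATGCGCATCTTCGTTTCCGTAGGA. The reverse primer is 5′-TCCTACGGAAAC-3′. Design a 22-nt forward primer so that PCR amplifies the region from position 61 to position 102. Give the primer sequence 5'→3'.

5'-AAAGTATCGTACTAACACATGC-3'

The reverse primer's reverse complement GTTTCCGTAGGA matches the template at positions 91–102; the product starts at position 61.
The forward primer is identical to the top strand over positions 61–82: AAAGTATCGTACTAACACATGC.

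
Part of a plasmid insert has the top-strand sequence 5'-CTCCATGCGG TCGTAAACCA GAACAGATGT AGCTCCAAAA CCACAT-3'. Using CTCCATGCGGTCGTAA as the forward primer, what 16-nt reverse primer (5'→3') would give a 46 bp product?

The forward primer binds at positions 1–16, so a 46 bp product ends at position 1 + 46 − 1 = 46.
The reverse primer anneals to the top strand over positions 31–46, i.e. to AGCTCCAAAACCACAT.
Its sequence written 5'→3' is the reverse complement: ATGTGGTTTTGGAGCT.

5'-ATGTGGTTTTGGAGCT-3'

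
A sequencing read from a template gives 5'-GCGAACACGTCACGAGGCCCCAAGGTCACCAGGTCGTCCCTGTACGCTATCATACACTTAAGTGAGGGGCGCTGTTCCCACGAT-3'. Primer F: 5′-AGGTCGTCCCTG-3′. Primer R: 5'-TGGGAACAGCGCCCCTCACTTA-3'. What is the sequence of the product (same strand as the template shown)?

5'-AGGTCGTCCCTGTACGCTATCATACACTTAAGTGAGGGGCGCTGTTCCCA-3'

The forward primer matches the template at positions 31–42.
Taking the reverse complement of TGGGAACAGCGCCCCTCACTTA gives TAAGTGAGGGGCGCTGTTCCCA, found at positions 59–80 on the template; the primer anneals here to the top strand with its 3' end pointing upstream.
The product is the template from position 31 through 80 (50 bp).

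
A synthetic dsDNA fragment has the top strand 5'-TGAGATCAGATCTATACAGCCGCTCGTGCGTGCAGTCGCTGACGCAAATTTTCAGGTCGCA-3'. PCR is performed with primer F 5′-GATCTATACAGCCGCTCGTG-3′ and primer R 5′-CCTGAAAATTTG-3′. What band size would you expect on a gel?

Scanning the template, GATCTATACAGCCGCTCGTG occurs at positions 9–28; this primer anneals to the bottom strand there with its 3' end pointing downstream.
Reverse complement of the reverse primer: CAAATTTTCAGG. This occurs on the top strand at positions 45–56.
The product runs from position 9 to position 56, so its length is 56 − 9 + 1 = 48 bp.

48 bp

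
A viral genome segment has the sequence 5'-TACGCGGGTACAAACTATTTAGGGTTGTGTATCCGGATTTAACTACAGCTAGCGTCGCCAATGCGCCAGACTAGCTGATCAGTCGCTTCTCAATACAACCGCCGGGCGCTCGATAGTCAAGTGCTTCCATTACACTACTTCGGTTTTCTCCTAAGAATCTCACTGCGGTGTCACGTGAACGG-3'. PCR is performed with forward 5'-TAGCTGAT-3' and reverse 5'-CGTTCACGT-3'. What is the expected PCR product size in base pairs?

110 bp

Forward primer TAGCTGAT is found on the top strand at positions 72–79.
Taking the reverse complement of CGTTCACGT gives ACGTGAACG, found at positions 173–181 on the template; the primer anneals here to the top strand with its 3' end pointing upstream.
Product length = (reverse-primer end) − (forward-primer start) + 1 = 181 − 72 + 1 = 110 bp.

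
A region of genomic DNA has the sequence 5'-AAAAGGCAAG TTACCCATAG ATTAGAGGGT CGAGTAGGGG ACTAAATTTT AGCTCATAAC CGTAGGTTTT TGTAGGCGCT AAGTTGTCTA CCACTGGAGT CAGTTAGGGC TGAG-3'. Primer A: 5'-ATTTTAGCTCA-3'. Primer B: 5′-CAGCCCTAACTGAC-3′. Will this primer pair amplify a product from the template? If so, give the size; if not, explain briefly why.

Yes — a 67 bp product.

Primer A (ATTTTAGCTCA) matches the top strand at positions 46–56; it acts as a forward primer.
Primer B's reverse complement is GTCAGTTAGGGCTG, matching the top strand at positions 99–112; it acts as a reverse primer.
The 3' ends face each other across positions 46–112, giving a 67 bp product.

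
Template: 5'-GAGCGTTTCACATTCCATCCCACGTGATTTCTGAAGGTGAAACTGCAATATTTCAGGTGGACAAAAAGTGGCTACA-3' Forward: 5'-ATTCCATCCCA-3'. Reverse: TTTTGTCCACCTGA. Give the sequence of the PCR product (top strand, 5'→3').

5'-ATTCCATCCCACGTGATTTCTGAAGGTGAAACTGCAATATTTCAGGTGGACAAAA-3'

The forward primer matches the template at positions 12–22.
The reverse primer's reverse complement is TCAGGTGGACAAAA, which matches the template at positions 53–66.
The product is the template from position 12 through 66 (55 bp).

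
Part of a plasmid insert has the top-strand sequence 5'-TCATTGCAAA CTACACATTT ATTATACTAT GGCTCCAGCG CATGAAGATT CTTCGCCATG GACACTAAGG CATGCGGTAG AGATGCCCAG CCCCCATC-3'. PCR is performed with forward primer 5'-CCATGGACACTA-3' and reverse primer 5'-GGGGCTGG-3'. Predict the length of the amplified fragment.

Scanning the template, CCATGGACACTA occurs at positions 56–67; this primer anneals to the bottom strand there with its 3' end pointing downstream.
Reverse complement of the reverse primer: CCAGCCCC. This occurs on the top strand at positions 87–94.
The product runs from position 56 to position 94, so its length is 94 − 56 + 1 = 39 bp.

39 bp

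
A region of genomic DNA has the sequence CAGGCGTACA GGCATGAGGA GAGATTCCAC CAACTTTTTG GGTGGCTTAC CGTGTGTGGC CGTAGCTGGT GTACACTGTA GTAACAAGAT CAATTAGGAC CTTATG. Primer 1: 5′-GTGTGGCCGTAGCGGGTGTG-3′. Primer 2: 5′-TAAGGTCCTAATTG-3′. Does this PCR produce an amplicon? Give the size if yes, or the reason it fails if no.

No product — primer 1 has no binding site in the template.

Primer 1 (GTGTGGCCGTAGCGGGTGTG) does not match the top strand, and its reverse complement CACACCCGCTACGGCCACAC does not match either.
With no annealing site for primer 1, no amplification occurs.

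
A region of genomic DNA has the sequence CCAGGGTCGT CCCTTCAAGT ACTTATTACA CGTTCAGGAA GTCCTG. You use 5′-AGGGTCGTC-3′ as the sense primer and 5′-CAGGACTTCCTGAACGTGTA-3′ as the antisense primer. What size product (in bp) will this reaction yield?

Scanning the template, AGGGTCGTC occurs at positions 3–11; this primer anneals to the bottom strand there with its 3' end pointing downstream.
Reverse complement of the reverse primer: TACACGTTCAGGAAGTCCTG. This occurs on the top strand at positions 27–46.
Product length = (reverse-primer end) − (forward-primer start) + 1 = 46 − 3 + 1 = 44 bp.

44 bp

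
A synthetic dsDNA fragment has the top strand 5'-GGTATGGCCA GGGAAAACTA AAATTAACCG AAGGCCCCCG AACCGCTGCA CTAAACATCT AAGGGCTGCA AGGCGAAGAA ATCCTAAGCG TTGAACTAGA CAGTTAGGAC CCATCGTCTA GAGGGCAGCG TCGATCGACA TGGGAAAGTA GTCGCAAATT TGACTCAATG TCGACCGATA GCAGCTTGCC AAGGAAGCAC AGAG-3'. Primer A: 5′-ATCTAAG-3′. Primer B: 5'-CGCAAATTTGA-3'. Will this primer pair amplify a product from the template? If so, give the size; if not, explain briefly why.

Primer A (ATCTAAG) matches the top strand at positions 57–63 (3' end points downstream).
Primer B (CGCAAATTTGA) also matches the top strand directly, at positions 153–163 — its reverse complement TCAAATTTGCG is not present.
Both primers anneal to the bottom strand with 3' ends pointing the same way, so neither can prime synthesis back toward the other.

No product — both primers anneal to the same strand and extend in the same direction.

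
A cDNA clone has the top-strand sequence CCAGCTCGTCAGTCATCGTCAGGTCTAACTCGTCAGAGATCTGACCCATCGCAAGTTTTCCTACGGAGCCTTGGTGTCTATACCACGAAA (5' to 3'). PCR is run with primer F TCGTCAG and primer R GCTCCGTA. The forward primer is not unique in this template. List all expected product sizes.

64 bp, 54 bp, 40 bp

The forward primer TCGTCAG matches the top strand at positions 6–12, 16–22, 30–36.
The reverse primer's reverse complement is TACGGAGC, matching at positions 62–69.
Each forward site pairs with the reverse site to give a product ending at position 69: sizes 64, 54, 40 bp.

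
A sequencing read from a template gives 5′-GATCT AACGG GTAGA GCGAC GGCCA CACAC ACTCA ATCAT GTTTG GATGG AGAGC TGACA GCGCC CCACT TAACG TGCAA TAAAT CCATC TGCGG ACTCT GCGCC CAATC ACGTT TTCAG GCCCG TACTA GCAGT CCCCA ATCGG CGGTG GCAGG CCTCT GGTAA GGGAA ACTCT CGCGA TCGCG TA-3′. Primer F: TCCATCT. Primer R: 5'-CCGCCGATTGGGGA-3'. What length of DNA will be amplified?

Forward primer TCCATCT is found on the top strand at positions 85–91.
The reverse primer's reverse complement is TCCCCAATCGGCGG, which matches the template at positions 135–148.
The product runs from position 85 to position 148, so its length is 148 − 85 + 1 = 64 bp.

64 bp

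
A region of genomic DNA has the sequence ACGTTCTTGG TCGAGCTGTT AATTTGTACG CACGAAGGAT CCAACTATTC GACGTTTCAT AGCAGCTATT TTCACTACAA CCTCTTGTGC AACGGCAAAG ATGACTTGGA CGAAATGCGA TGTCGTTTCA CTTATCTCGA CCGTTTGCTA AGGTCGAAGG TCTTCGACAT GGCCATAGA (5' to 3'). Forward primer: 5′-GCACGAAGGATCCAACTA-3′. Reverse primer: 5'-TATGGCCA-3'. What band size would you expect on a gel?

148 bp

The forward primer matches the template at positions 30–47.
Reverse complement of the reverse primer: TGGCCATA. This occurs on the top strand at positions 170–177.
Product length = (reverse-primer end) − (forward-primer start) + 1 = 177 − 30 + 1 = 148 bp.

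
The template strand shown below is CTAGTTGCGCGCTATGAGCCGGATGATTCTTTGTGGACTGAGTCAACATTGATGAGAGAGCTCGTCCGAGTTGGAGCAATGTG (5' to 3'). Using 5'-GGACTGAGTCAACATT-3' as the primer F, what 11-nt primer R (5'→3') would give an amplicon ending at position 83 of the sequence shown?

5'-CACATTGCTCC-3'

The forward primer binds at positions 35–50; the product's 3' end on the top strand is position 83.
The reverse primer anneals to the top strand over positions 73–83, i.e. to GGAGCAATGTG.
Its sequence written 5'→3' is the reverse complement: CACATTGCTCC.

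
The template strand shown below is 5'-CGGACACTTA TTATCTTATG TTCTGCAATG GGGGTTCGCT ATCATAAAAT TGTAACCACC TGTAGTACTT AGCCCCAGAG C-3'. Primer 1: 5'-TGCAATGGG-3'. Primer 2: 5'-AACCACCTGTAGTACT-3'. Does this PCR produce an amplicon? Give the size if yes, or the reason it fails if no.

No product — both primers anneal to the same strand and extend in the same direction.

Primer 1 (TGCAATGGG) matches the top strand at positions 24–32 (3' end points downstream).
Primer 2 (AACCACCTGTAGTACT) also matches the top strand directly, at positions 54–69 — its reverse complement AGTACTACAGGTGGTT is not present.
Both primers anneal to the bottom strand with 3' ends pointing the same way, so neither can prime synthesis back toward the other.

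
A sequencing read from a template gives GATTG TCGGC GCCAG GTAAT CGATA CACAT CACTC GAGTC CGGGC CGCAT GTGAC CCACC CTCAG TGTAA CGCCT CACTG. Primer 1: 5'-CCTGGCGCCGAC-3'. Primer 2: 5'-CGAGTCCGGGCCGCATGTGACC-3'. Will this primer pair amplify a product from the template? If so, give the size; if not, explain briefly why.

Primer 1 (CCTGGCGCCGAC) has reverse complement GTCGGCGCCAGG, which matches the top strand at positions 5–16; primer 1 anneals to the top strand there with its 3' end pointing upstream toward position 5.
Primer 2 (CGAGTCCGGGCCGCATGTGACC) matches the top strand directly at positions 35–56; it anneals to the bottom strand with its 3' end pointing downstream toward position 56.
The 3' ends diverge (primer 1 extends toward position 1, primer 2 toward position 80), so the primers never converge on a shared product.

No product — the primers' 3' ends point away from each other.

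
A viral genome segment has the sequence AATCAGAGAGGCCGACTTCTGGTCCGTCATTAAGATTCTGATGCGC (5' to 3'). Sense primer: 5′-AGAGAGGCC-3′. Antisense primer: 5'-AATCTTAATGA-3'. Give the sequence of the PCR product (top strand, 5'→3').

5'-AGAGAGGCCGACTTCTGGTCCGTCATTAAGATT-3'

Forward primer AGAGAGGCC is found on the top strand at positions 5–13.
The reverse primer's reverse complement is TCATTAAGATT, which matches the template at positions 27–37.
The product is the template from position 5 through 37 (33 bp).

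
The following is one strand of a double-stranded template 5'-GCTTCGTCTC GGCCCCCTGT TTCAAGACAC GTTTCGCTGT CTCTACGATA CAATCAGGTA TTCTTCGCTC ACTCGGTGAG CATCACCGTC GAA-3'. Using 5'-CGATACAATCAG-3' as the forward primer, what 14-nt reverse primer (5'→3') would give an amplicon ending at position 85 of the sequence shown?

The forward primer binds at positions 46–57; the product's 3' end on the top strand is position 85.
The reverse primer anneals to the top strand over positions 72–85, i.e. to CTCGGTGAGCATCA.
Its sequence written 5'→3' is the reverse complement: TGATGCTCACCGAG.

5'-TGATGCTCACCGAG-3'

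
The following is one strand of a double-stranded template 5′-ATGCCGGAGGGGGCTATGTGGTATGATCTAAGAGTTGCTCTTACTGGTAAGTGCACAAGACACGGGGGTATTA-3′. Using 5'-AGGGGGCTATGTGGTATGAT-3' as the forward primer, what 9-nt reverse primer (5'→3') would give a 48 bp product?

The forward primer binds at positions 8–27, so a 48 bp product ends at position 8 + 48 − 1 = 55.
The reverse primer anneals to the top strand over positions 47–55, i.e. to GTAAGTGCA.
Its sequence written 5'→3' is the reverse complement: TGCACTTAC.

5'-TGCACTTAC-3'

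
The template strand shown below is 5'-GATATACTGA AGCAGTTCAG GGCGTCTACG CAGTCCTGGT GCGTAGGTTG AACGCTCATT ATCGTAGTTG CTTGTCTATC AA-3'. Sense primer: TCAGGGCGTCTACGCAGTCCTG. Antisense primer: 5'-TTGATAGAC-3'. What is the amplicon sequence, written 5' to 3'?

Forward primer TCAGGGCGTCTACGCAGTCCTG is found on the top strand at positions 17–38.
Reverse complement of the reverse primer: GTCTATCAA. This occurs on the top strand at positions 74–82.
The product is the template from position 17 through 82 (66 bp).

5'-TCAGGGCGTCTACGCAGTCCTGGTGCGTAGGTTGAACGCTCATTATCGTAGTTGCTTGTCTATCAA-3'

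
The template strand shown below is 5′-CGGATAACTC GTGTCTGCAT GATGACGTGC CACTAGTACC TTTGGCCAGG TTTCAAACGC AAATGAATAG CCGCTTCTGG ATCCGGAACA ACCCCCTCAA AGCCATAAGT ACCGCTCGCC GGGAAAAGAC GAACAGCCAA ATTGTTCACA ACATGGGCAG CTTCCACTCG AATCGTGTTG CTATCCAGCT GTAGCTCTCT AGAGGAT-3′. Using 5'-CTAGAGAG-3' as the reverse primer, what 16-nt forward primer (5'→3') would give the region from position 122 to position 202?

5'-GGAAAAGACGAACAGC-3'

The reverse primer's reverse complement CTCTCTAG matches the template at positions 195–202; the product starts at position 122.
The forward primer is identical to the top strand over positions 122–137: GGAAAAGACGAACAGC.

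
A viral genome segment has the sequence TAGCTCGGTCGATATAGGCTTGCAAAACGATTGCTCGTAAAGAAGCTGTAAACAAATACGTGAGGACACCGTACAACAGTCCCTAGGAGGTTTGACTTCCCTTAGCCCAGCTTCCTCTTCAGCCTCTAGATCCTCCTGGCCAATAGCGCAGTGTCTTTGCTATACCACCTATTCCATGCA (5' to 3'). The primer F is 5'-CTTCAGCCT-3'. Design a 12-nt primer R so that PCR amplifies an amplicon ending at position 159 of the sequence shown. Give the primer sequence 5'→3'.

5'-CAAAGACACTGC-3'

The forward primer binds at positions 117–125; the product's 3' end on the top strand is position 159.
The reverse primer anneals to the top strand over positions 148–159, i.e. to GCAGTGTCTTTG.
Its sequence written 5'→3' is the reverse complement: CAAAGACACTGC.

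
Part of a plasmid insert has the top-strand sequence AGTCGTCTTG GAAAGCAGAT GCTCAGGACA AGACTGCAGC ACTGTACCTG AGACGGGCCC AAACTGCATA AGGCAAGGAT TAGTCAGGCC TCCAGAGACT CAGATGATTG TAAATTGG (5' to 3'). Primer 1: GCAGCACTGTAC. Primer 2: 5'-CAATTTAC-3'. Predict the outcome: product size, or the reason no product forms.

Primer 1 (GCAGCACTGTAC) matches the top strand at positions 36–47; it acts as a forward primer.
Primer 2's reverse complement is GTAAATTG, matching the top strand at positions 110–117; it acts as a reverse primer.
The 3' ends face each other across positions 36–117, giving an 82 bp product.

Yes — an 82 bp product.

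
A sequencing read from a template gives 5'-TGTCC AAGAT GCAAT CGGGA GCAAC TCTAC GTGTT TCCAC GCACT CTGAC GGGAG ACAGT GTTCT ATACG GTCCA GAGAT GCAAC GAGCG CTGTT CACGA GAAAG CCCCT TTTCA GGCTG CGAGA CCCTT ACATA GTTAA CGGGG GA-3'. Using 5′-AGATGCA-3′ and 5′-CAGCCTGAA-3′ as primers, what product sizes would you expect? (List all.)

The forward primer AGATGCA matches the top strand at positions 7–13, 77–83.
The reverse primer's reverse complement is TTCAGGCTG, matching at positions 112–120.
Each forward site pairs with the reverse site to give a product ending at position 120: sizes 114, 44 bp.

114 bp, 44 bp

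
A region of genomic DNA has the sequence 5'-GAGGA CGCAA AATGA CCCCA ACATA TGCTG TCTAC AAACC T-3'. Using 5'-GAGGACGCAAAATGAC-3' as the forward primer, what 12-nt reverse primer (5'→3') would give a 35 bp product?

5'-GTAGACAGCATA-3'

The forward primer binds at positions 1–16, so a 35 bp product ends at position 1 + 35 − 1 = 35.
The reverse primer anneals to the top strand over positions 24–35, i.e. to TATGCTGTCTAC.
Its sequence written 5'→3' is the reverse complement: GTAGACAGCATA.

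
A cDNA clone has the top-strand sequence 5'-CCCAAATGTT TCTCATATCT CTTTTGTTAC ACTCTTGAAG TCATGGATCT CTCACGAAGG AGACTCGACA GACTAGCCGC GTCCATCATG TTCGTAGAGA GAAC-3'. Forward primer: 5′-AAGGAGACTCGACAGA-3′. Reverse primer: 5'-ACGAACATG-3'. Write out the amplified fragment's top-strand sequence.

5'-AAGGAGACTCGACAGACTAGCCGCGTCCATCATGTTCGT-3'

Scanning the template, AAGGAGACTCGACAGA occurs at positions 57–72; this primer anneals to the bottom strand there with its 3' end pointing downstream.
Reverse complement of the reverse primer: CATGTTCGT. This occurs on the top strand at positions 87–95.
The product is the template from position 57 through 95 (39 bp).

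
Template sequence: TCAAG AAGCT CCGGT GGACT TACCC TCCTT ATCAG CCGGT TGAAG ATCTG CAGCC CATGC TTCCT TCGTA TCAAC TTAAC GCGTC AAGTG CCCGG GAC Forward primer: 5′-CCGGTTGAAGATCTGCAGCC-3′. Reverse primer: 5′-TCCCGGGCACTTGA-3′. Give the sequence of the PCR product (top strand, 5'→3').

Forward primer CCGGTTGAAGATCTGCAGCC is found on the top strand at positions 36–55.
The reverse primer's reverse complement is TCAAGTGCCCGGGA, which matches the template at positions 84–97.
The product is the template from position 36 through 97 (62 bp).

5'-CCGGTTGAAGATCTGCAGCCCATGCTTCCTTCGTATCAACTTAACGCGTCAAGTGCCCGGGA-3'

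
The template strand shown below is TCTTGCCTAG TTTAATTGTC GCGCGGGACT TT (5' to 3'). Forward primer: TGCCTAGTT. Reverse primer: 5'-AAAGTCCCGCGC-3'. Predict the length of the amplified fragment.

29 bp

Forward primer TGCCTAGTT is found on the top strand at positions 4–12.
The reverse primer's reverse complement is GCGCGGGACTTT, which matches the template at positions 21–32.
The product runs from position 4 to position 32, so its length is 32 − 4 + 1 = 29 bp.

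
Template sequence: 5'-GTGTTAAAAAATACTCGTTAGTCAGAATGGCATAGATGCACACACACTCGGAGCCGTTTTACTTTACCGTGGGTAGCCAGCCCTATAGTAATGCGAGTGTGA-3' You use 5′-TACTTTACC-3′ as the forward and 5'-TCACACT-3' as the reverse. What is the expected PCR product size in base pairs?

43 bp

The forward primer matches the template at positions 60–68.
Reverse complement of the reverse primer: AGTGTGA. This occurs on the top strand at positions 96–102.
Amplicon spans positions 60–102: 43 bp.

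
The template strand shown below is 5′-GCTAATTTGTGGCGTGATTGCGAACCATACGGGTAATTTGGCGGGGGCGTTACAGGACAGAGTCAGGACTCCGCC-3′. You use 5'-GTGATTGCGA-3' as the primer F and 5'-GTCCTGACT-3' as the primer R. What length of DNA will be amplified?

56 bp

Scanning the template, GTGATTGCGA occurs at positions 14–23; this primer anneals to the bottom strand there with its 3' end pointing downstream.
Reverse complement of the reverse primer: AGTCAGGAC. This occurs on the top strand at positions 61–69.
Amplicon spans positions 14–69: 56 bp.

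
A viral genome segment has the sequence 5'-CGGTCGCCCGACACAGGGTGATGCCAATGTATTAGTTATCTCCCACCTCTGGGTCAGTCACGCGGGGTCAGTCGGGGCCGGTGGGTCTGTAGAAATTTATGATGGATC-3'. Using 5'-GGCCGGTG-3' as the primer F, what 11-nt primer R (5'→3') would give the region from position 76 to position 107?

5'-ATCCATCATAA-3'

The product's 3' end on the top strand is position 107.
The reverse primer anneals to the top strand over positions 97–107, i.e. to TTATGATGGAT.
Its sequence written 5'→3' is the reverse complement: ATCCATCATAA.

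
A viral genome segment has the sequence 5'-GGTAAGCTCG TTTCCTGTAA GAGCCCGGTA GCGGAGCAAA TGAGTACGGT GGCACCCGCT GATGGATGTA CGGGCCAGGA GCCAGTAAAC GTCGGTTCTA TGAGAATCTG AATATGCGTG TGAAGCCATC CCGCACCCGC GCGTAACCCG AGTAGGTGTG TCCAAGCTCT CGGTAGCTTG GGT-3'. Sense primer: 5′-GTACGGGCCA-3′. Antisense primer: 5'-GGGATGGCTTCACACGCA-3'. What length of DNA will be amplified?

65 bp

The forward primer matches the template at positions 68–77.
The reverse primer's reverse complement is TGCGTGTGAAGCCATCCC, which matches the template at positions 115–132.
Product length = (reverse-primer end) − (forward-primer start) + 1 = 132 − 68 + 1 = 65 bp.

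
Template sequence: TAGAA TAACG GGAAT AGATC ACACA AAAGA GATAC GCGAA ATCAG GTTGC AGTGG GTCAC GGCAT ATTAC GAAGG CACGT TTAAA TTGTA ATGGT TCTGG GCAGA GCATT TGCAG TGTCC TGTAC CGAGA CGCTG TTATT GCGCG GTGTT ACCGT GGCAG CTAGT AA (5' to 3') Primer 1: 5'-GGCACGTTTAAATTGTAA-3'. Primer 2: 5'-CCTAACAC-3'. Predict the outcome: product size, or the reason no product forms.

Primer 2 (CCTAACAC) does not match the top strand, and its reverse complement GTGTTAGG does not match either.
With no annealing site for primer 2, no amplification occurs.

No product — primer 2 has no binding site in the template.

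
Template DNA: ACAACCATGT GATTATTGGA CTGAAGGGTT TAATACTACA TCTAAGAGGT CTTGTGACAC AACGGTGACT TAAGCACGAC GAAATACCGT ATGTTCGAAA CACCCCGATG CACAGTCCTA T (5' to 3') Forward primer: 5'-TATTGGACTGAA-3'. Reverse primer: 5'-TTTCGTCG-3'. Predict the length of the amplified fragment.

71 bp

Forward primer TATTGGACTGAA is found on the top strand at positions 14–25.
Reverse complement of the reverse primer: CGACGAAA. This occurs on the top strand at positions 77–84.
The product runs from position 14 to position 84, so its length is 84 − 14 + 1 = 71 bp.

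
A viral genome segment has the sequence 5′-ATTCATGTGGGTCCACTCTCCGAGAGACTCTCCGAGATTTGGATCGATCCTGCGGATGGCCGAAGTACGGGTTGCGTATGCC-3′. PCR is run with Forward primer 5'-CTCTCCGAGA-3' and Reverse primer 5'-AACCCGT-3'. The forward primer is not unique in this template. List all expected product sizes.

58 bp, 46 bp

The forward primer CTCTCCGAGA matches the top strand at positions 16–25, 28–37.
The reverse primer's reverse complement is ACGGGTT, matching at positions 67–73.
Each forward site pairs with the reverse site to give a product ending at position 73: sizes 58, 46 bp.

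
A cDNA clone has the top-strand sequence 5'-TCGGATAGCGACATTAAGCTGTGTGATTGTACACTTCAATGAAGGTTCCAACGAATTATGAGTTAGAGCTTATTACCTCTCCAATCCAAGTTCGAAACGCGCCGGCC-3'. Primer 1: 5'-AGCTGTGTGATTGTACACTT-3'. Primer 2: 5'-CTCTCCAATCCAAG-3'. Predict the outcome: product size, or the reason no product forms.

Primer 1 (AGCTGTGTGATTGTACACTT) matches the top strand at positions 17–36 (3' end points downstream).
Primer 2 (CTCTCCAATCCAAG) also matches the top strand directly, at positions 77–90 — its reverse complement CTTGGATTGGAGAG is not present.
Both primers anneal to the bottom strand with 3' ends pointing the same way, so neither can prime synthesis back toward the other.

No product — both primers anneal to the same strand and extend in the same direction.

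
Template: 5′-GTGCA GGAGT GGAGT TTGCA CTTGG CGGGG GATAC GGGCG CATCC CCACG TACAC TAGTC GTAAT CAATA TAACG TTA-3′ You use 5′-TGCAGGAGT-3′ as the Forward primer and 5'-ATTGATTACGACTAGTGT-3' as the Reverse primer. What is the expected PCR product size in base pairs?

68 bp

Scanning the template, TGCAGGAGT occurs at positions 2–10; this primer anneals to the bottom strand there with its 3' end pointing downstream.
The reverse primer's reverse complement is ACACTAGTCGTAATCAAT, which matches the template at positions 52–69.
The product runs from position 2 to position 69, so its length is 69 − 2 + 1 = 68 bp.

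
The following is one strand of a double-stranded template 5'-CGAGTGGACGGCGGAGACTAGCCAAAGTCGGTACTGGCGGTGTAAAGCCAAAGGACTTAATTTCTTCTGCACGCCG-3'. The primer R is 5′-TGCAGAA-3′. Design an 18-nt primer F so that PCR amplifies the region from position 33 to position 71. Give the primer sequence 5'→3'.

5'-ACTGGCGGTGTAAAGCCA-3'

The reverse primer's reverse complement TTCTGCA matches the template at positions 65–71; the product starts at position 33.
The forward primer is identical to the top strand over positions 33–50: ACTGGCGGTGTAAAGCCA.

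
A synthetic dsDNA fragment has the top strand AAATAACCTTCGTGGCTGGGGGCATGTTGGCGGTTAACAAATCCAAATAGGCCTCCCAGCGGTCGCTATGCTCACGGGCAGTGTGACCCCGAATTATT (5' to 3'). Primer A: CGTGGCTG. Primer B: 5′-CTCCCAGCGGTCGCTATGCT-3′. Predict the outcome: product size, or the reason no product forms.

No product — both primers anneal to the same strand and extend in the same direction.

Primer A (CGTGGCTG) matches the top strand at positions 11–18 (3' end points downstream).
Primer B (CTCCCAGCGGTCGCTATGCT) also matches the top strand directly, at positions 53–72 — its reverse complement AGCATAGCGACCGCTGGGAG is not present.
Both primers anneal to the bottom strand with 3' ends pointing the same way, so neither can prime synthesis back toward the other.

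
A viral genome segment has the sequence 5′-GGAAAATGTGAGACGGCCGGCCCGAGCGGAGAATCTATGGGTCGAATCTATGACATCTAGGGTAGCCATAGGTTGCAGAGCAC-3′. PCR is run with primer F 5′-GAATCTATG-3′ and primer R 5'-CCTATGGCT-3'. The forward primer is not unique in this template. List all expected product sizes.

42 bp, 29 bp

The forward primer GAATCTATG matches the top strand at positions 31–39, 44–52.
The reverse primer's reverse complement is AGCCATAGG, matching at positions 64–72.
Each forward site pairs with the reverse site to give a product ending at position 72: sizes 42, 29 bp.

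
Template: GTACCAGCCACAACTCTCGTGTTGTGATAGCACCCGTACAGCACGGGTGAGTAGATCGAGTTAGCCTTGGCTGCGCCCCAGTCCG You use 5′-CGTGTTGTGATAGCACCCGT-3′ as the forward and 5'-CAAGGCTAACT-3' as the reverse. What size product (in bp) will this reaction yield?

52 bp

Forward primer CGTGTTGTGATAGCACCCGT is found on the top strand at positions 18–37.
Taking the reverse complement of CAAGGCTAACT gives AGTTAGCCTTG, found at positions 59–69 on the template; the primer anneals here to the top strand with its 3' end pointing upstream.
Product length = (reverse-primer end) − (forward-primer start) + 1 = 69 − 18 + 1 = 52 bp.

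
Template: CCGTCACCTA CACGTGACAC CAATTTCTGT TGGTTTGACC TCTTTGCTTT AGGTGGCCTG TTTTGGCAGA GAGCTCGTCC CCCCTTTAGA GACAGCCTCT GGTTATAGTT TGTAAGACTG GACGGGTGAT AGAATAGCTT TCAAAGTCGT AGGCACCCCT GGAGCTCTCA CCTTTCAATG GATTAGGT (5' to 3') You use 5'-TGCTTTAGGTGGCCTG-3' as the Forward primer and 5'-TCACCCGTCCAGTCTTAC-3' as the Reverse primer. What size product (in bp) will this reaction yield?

85 bp

The forward primer matches the template at positions 45–60.
The reverse primer's reverse complement is GTAAGACTGGACGGGTGA, which matches the template at positions 112–129.
Amplicon spans positions 45–129: 85 bp.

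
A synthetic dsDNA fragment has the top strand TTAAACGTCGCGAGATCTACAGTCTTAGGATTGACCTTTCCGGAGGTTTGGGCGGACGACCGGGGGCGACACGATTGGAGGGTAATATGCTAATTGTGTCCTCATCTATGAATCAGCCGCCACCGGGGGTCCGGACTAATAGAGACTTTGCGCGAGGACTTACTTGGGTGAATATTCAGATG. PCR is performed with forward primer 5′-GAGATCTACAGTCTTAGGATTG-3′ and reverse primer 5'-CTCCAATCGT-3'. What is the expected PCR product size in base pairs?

Scanning the template, GAGATCTACAGTCTTAGGATTG occurs at positions 12–33; this primer anneals to the bottom strand there with its 3' end pointing downstream.
Taking the reverse complement of CTCCAATCGT gives ACGATTGGAG, found at positions 71–80 on the template; the primer anneals here to the top strand with its 3' end pointing upstream.
The product runs from position 12 to position 80, so its length is 80 − 12 + 1 = 69 bp.

69 bp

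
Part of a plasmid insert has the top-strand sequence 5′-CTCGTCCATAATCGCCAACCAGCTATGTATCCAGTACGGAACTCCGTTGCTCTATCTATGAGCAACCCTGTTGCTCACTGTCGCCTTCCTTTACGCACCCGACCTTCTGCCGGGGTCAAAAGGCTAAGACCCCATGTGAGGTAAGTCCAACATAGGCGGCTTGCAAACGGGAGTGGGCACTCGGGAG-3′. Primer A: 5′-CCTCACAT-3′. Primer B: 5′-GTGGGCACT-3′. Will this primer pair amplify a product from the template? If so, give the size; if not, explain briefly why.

Primer A (CCTCACAT) has reverse complement ATGTGAGG, which matches the top strand at positions 134–141; primer A anneals to the top strand there with its 3' end pointing upstream toward position 134.
Primer B (GTGGGCACT) matches the top strand directly at positions 173–181; it anneals to the bottom strand with its 3' end pointing downstream toward position 181.
The 3' ends diverge (primer A extends toward position 1, primer B toward position 187), so the primers never converge on a shared product.

No product — the primers' 3' ends point away from each other.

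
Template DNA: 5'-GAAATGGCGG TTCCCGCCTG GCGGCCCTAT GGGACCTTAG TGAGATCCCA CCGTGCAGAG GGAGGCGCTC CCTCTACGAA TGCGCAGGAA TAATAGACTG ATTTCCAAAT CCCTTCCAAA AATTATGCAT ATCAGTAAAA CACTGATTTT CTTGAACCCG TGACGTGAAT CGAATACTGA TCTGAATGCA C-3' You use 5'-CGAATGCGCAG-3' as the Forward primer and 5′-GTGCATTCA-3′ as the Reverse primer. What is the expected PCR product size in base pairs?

115 bp

Scanning the template, CGAATGCGCAG occurs at positions 77–87; this primer anneals to the bottom strand there with its 3' end pointing downstream.
Taking the reverse complement of GTGCATTCA gives TGAATGCAC, found at positions 183–191 on the template; the primer anneals here to the top strand with its 3' end pointing upstream.
Amplicon spans positions 77–191: 115 bp.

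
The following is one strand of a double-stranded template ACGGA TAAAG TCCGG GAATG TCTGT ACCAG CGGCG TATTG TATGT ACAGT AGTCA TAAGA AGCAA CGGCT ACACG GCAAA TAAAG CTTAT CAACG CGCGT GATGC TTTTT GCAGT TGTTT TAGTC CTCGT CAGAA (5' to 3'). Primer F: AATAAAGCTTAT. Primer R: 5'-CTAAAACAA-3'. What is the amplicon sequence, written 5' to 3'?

Forward primer AATAAAGCTTAT is found on the top strand at positions 79–90.
Taking the reverse complement of CTAAAACAA gives TTGTTTTAG, found at positions 115–123 on the template; the primer anneals here to the top strand with its 3' end pointing upstream.
The product is the template from position 79 through 123 (45 bp).

5'-AATAAAGCTTATCAACGCGCGTGATGCTTTTTGCAGTTGTTTTAG-3'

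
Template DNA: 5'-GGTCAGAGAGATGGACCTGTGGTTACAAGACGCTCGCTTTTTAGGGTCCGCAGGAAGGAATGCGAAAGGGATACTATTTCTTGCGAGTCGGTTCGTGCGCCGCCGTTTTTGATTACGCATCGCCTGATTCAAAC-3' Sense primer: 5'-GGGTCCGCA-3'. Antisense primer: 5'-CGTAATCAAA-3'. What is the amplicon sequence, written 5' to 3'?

Scanning the template, GGGTCCGCA occurs at positions 44–52; this primer anneals to the bottom strand there with its 3' end pointing downstream.
The reverse primer's reverse complement is TTTGATTACG, which matches the template at positions 108–117.
The product is the template from position 44 through 117 (74 bp).

5'-GGGTCCGCAGGAAGGAATGCGAAAGGGATACTATTTCTTGCGAGTCGGTTCGTGCGCCGCCGTTTTTGATTACG-3'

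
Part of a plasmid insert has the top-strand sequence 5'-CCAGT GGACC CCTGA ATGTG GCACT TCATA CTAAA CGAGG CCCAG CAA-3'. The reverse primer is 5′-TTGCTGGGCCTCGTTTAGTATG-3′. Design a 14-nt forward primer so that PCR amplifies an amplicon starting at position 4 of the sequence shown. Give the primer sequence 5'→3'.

5'-GTGGACCCCTGAAT-3'

The reverse primer's reverse complement CATACTAAACGAGGCCCAGCAA matches the template at positions 27–48; the product starts at position 4.
The forward primer is identical to the top strand over positions 4–17: GTGGACCCCTGAAT.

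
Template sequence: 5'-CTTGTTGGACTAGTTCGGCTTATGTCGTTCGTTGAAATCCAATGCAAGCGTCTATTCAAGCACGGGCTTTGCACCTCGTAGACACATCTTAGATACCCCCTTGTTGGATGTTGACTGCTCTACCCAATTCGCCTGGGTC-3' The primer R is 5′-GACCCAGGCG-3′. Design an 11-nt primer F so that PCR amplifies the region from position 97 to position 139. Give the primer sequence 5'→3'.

5'-CCCCTTGTTGG-3'

The reverse primer's reverse complement CGCCTGGGTC matches the template at positions 130–139; the product starts at position 97.
The forward primer is identical to the top strand over positions 97–107: CCCCTTGTTGG.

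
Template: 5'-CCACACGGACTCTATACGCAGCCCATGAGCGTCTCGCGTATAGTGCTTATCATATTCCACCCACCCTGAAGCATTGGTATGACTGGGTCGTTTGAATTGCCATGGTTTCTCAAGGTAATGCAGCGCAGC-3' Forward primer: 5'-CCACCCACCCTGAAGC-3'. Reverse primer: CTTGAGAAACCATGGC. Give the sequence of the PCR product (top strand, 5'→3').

5'-CCACCCACCCTGAAGCATTGGTATGACTGGGTCGTTTGAATTGCCATGGTTTCTCAAG-3'

The forward primer matches the template at positions 57–72.
Reverse complement of the reverse primer: GCCATGGTTTCTCAAG. This occurs on the top strand at positions 99–114.
The product is the template from position 57 through 114 (58 bp).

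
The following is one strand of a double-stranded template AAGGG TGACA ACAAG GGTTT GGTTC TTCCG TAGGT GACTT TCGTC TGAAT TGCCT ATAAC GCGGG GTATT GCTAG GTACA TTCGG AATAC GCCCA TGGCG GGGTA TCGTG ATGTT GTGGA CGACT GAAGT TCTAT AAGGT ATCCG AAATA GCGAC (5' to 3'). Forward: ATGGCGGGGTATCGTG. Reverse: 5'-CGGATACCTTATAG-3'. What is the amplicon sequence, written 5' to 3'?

The forward primer matches the template at positions 95–110.
Taking the reverse complement of CGGATACCTTATAG gives CTATAAGGTATCCG, found at positions 132–145 on the template; the primer anneals here to the top strand with its 3' end pointing upstream.
The product is the template from position 95 through 145 (51 bp).

5'-ATGGCGGGGTATCGTGATGTTGTGGACGACTGAAGTTCTATAAGGTATCCG-3'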